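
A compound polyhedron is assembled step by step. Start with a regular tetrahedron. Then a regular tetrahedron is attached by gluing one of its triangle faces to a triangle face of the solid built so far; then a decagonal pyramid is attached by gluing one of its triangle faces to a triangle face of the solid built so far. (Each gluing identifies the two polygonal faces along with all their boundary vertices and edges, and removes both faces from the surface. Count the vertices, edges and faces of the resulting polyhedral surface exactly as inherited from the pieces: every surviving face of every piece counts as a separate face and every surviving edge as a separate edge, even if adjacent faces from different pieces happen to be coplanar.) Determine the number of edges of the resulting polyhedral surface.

A regular tetrahedron: V=4, E=6, F=4.
Attach a regular tetrahedron (V=4, E=6, F=4) along a 3-gon: merge 3 vertices and 3 edges, delete both glued faces → V=5, E=9, F=6.
Attach a decagonal pyramid (V=11, E=20, F=11) along a 3-gon: merge 3 vertices and 3 edges, delete both glued faces → V=13, E=26, F=15.
Check: V − E + F = 13 − 26 + 15 = 2.

26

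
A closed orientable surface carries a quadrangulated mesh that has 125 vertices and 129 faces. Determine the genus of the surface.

Every face is a square, so 2E = 4·129 = 516, giving E = 258.
χ = V − E + F = 125 − 258 + 129 = -4.
For a closed orientable surface χ = 2 − 2g, so g = (2 − (-4))/2 = 3.

3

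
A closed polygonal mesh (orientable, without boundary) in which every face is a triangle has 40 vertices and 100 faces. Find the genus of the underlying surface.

Every face is a triangle, so 2E = 3·100 = 300, giving E = 150.
χ = V − E + F = 40 − 150 + 100 = -10.
For a closed orientable surface χ = 2 − 2g, so g = (2 − (-10))/2 = 6.

6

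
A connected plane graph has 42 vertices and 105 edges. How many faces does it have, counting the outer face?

65

Euler's formula for a connected plane graph: V − E + F = 2, so F = 2 − 42 + 105 = 65.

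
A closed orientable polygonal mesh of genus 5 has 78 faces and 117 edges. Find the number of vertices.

31

For a closed orientable surface of genus 5, χ = 2 − 2·5 = -8.
V = -8 + E − F = -8 + 117 − 78 = 31.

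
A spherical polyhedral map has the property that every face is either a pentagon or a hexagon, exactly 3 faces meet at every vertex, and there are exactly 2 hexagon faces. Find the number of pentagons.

Let x be the number of pentagons; then F = 2 + x.
Edge–face incidences: 2E = 6·2 + 5·x = 12 + 5x.
Every vertex has degree 3, so 3V = 2E.
Euler: V − E + F = 2 ⇒ (2E)/3 − E + (2 + x) = 2.
Multiply by 6: 2·(2E) − 3·(2E) + 6·(2 + x) = 12, i.e. 12 + 6x − (12 + 5x) = 12.
Collecting terms: x = 12.
Then 2E = 12 + 5·12 = 72, so E = 36, V = 2E/3 = 24, F = 2 + 12 = 14.

12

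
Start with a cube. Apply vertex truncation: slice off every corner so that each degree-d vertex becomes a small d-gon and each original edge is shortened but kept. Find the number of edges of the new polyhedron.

36

The base solid has V = 8, E = 12, F = 6.
Truncation replaces each original edge-end by a new vertex, so V′ = 2E = 24.
Each original edge survives, and each old vertex of degree d contributes d new edges; summing degrees gives Σd = 2E, so E′ = E + 2E = 3E = 36.
Each original face survives and each original vertex becomes one new face: F′ = F + V = 14.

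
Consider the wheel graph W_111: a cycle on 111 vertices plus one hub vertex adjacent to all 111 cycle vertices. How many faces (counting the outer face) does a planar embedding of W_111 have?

112

W_111 has V = 111 + 1 = 112 vertices and E = 2·111 = 222 edges.
By Euler's formula F = 2 − V + E = 2 − 112 + 222 = 112.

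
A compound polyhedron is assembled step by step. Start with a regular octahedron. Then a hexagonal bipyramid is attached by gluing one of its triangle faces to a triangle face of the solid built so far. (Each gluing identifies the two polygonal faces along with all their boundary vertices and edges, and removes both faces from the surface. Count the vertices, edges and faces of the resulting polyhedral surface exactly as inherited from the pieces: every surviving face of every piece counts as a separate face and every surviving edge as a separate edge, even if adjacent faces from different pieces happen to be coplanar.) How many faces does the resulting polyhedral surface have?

18

A regular octahedron: V=6, E=12, F=8.
Attach a hexagonal bipyramid (V=8, E=18, F=12) along a 3-gon: merge 3 vertices and 3 edges, delete both glued faces → V=11, E=27, F=18.
Check: V − E + F = 11 − 27 + 18 = 2.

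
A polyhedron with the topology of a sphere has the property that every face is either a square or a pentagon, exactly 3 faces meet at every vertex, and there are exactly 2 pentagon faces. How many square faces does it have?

Let x be the number of squares; then F = 2 + x.
Edge–face incidences: 2E = 5·2 + 4·x = 10 + 4x.
Every vertex has degree 3, so 3V = 2E.
Euler: V − E + F = 2 ⇒ (2E)/3 − E + (2 + x) = 2.
Multiply by 6: 2·(2E) − 3·(2E) + 6·(2 + x) = 12, i.e. 12 + 6x − (10 + 4x) = 12.
Collecting terms: 2x + 2 = 12, so 2x = 10, so x = 5.
Then 2E = 10 + 4·5 = 30, so E = 15, V = 2E/3 = 10, F = 2 + 5 = 7.

5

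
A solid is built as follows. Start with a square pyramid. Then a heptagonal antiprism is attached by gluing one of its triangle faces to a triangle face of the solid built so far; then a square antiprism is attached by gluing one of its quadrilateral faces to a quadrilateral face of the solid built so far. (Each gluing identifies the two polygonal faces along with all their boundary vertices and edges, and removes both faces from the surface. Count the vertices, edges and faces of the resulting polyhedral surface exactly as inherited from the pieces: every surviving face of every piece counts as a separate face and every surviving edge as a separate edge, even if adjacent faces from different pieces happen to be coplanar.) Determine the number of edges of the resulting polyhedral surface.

A square pyramid: V=5, E=8, F=5.
Attach a heptagonal antiprism (V=14, E=28, F=16) along a 3-gon: merge 3 vertices and 3 edges, delete both glued faces → V=16, E=33, F=19.
Attach a square antiprism (V=8, E=16, F=10) along a 4-gon: merge 4 vertices and 4 edges, delete both glued faces → V=20, E=45, F=27.
Check: V − E + F = 20 − 45 + 27 = 2.

45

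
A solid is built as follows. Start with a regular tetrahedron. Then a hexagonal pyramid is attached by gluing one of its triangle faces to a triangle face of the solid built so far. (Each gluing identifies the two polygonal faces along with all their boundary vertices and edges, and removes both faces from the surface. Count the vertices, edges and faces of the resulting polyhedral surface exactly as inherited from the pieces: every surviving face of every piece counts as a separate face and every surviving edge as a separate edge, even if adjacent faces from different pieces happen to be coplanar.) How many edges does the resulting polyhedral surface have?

A regular tetrahedron: V=4, E=6, F=4.
Attach a hexagonal pyramid (V=7, E=12, F=7) along a 3-gon: merge 3 vertices and 3 edges, delete both glued faces → V=8, E=15, F=9.
Check: V − E + F = 8 − 15 + 9 = 2.

15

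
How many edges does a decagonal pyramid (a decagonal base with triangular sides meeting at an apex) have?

A pyramid on an n-gon base has one n-gon and n triangles: V = 10 + 1 = 11, E = 2·10 = 20, F = 10 + 1 = 11.

20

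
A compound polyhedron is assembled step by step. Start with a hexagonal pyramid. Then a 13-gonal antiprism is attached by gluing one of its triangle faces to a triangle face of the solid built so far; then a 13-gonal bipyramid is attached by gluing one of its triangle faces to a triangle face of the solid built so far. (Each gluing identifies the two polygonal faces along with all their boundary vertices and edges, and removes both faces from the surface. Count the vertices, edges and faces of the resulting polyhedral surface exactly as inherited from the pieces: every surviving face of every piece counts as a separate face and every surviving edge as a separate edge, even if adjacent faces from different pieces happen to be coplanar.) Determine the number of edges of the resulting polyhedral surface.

97

A hexagonal pyramid: V=7, E=12, F=7.
Attach a 13-gonal antiprism (V=26, E=52, F=28) along a 3-gon: merge 3 vertices and 3 edges, delete both glued faces → V=30, E=61, F=33.
Attach a 13-gonal bipyramid (V=15, E=39, F=26) along a 3-gon: merge 3 vertices and 3 edges, delete both glued faces → V=42, E=97, F=57.
Check: V − E + F = 42 − 97 + 57 = 2.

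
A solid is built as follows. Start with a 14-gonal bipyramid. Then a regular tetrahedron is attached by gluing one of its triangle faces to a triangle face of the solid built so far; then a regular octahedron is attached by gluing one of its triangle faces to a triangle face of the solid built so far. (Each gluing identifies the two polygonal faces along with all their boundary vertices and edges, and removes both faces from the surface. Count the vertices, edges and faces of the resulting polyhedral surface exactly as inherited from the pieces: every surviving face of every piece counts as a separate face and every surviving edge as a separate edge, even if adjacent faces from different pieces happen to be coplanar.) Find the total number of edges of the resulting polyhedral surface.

54

A 14-gonal bipyramid: V=16, E=42, F=28.
Attach a regular tetrahedron (V=4, E=6, F=4) along a 3-gon: merge 3 vertices and 3 edges, delete both glued faces → V=17, E=45, F=30.
Attach a regular octahedron (V=6, E=12, F=8) along a 3-gon: merge 3 vertices and 3 edges, delete both glued faces → V=20, E=54, F=36.
Check: V − E + F = 20 − 54 + 36 = 2.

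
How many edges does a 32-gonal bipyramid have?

96

A bipyramid over an n-gon has 2n triangular faces and n + 2 vertices: V = 32 + 2 = 34, E = 3·32 = 96, F = 2·32 = 64.
Check: V − E + F = 34 − 96 + 64 = 2.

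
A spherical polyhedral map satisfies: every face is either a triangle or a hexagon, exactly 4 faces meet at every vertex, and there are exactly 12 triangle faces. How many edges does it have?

Let x be the number of hexagons; then F = 12 + x.
Edge–face incidences: 2E = 3·12 + 6·x = 36 + 6x.
Every vertex has degree 4, so 4V = 2E.
Euler: V − E + F = 2 ⇒ (2E)/4 − E + (12 + x) = 2.
Multiply by 8: 2·(2E) − 4·(2E) + 8·(12 + x) = 16, i.e. 96 + 8x − 2·(36 + 6x) = 16.
Collecting terms: −4x + 24 = 16, so −4x = −8, so x = 2.
Then 2E = 36 + 6·2 = 48, so E = 24, V = 2E/4 = 12, F = 12 + 2 = 14.

24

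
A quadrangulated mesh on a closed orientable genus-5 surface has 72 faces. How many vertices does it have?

χ = 2 − 2·5 = -8, and every face is a square so 4F = 2E.
E = 4·72/2 = 144. Then V = -8 + E − F = -8 + 144 − 72 = 64.

64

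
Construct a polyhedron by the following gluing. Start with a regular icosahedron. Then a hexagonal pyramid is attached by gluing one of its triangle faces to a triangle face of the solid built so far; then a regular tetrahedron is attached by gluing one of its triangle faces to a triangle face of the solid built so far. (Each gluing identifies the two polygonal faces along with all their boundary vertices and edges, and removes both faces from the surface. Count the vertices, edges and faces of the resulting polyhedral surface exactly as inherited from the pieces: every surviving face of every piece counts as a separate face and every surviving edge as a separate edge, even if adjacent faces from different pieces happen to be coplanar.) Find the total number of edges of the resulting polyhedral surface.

42

A regular icosahedron: V=12, E=30, F=20.
Attach a hexagonal pyramid (V=7, E=12, F=7) along a 3-gon: merge 3 vertices and 3 edges, delete both glued faces → V=16, E=39, F=25.
Attach a regular tetrahedron (V=4, E=6, F=4) along a 3-gon: merge 3 vertices and 3 edges, delete both glued faces → V=17, E=42, F=27.
Check: V − E + F = 17 − 42 + 27 = 2.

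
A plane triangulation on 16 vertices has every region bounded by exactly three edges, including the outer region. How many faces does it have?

28

In a plane triangulation 3F = 2E and V − E + F = 2, so F = 2V − 4 = 2·16 − 4 = 28.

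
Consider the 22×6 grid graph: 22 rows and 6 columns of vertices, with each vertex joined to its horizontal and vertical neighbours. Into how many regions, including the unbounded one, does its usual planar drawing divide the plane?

106

The grid has V = 22·6 = 132 vertices and E = 22·5 + 6·21 = 236 edges.
F = 2 − V + E = 2 − 132 + 236 = 106.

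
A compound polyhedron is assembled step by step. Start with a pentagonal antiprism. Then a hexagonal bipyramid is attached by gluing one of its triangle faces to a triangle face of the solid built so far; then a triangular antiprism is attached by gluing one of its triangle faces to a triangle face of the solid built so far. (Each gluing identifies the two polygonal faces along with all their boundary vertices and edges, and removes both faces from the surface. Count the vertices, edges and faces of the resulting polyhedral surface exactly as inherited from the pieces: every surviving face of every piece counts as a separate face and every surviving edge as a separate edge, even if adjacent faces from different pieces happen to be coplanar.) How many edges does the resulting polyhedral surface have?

A pentagonal antiprism: V=10, E=20, F=12.
Attach a hexagonal bipyramid (V=8, E=18, F=12) along a 3-gon: merge 3 vertices and 3 edges, delete both glued faces → V=15, E=35, F=22.
Attach a triangular antiprism (V=6, E=12, F=8) along a 3-gon: merge 3 vertices and 3 edges, delete both glued faces → V=18, E=44, F=28.
Check: V − E + F = 18 − 44 + 28 = 2.

44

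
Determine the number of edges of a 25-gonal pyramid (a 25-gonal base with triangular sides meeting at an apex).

50

A pyramid on an n-gon base has one n-gon and n triangles: V = 25 + 1 = 26, E = 2·25 = 50, F = 25 + 1 = 26.
Check: V − E + F = 26 − 50 + 26 = 2.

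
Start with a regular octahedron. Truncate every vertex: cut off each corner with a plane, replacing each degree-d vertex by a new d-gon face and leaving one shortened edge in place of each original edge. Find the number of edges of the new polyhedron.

The base solid has V = 6, E = 12, F = 8.
Truncation replaces each original edge-end by a new vertex, so V′ = 2E = 24.
Each original edge survives, and each old vertex of degree d contributes d new edges; summing degrees gives Σd = 2E, so E′ = E + 2E = 3E = 36.
Each original face survives and each original vertex becomes one new face: F′ = F + V = 14.

36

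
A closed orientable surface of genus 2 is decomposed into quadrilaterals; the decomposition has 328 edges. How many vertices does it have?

χ = 2 − 2·2 = -2, and every face is a square so 4F = 2E.
F = 2E/4 = 164. Then V = -2 + E − F = -2 + 328 − 164 = 162.

162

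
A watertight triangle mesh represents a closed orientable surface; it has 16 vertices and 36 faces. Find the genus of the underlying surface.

2

Every face is a triangle, so 2E = 3·36 = 108, giving E = 54.
χ = V − E + F = 16 − 54 + 36 = -2.
For a closed orientable surface χ = 2 − 2g, so g = (2 − (-2))/2 = 2.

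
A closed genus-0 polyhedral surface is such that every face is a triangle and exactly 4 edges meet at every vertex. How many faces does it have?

Each face has 3 edges and each edge borders two faces, so 2E = 3F.
Each vertex has degree 4, so 4V = 2E and hence V = 3F/4.
Euler: V − E + F = 2 ⇒ (3F/4) − (3F/2) + F = 2.
Multiply by 8: (6 − 12 + 8)F = 16, i.e. 2F = 16.
So F = 8, E = 3·8/2 = 12, V = 3·8/4 = 6.

8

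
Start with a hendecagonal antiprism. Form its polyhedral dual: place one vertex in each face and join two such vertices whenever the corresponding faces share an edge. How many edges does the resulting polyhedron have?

The base solid has V = 22, E = 44, F = 24.
The dual swaps V and F and preserves E: V′ = F = 24, E′ = E = 44, F′ = V = 22.

44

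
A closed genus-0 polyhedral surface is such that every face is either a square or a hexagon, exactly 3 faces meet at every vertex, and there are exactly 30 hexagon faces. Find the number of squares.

6

Let x be the number of squares; then F = 30 + x.
Edge–face incidences: 2E = 6·30 + 4·x = 180 + 4x.
Every vertex has degree 3, so 3V = 2E.
Euler: V − E + F = 2 ⇒ (2E)/3 − E + (30 + x) = 2.
Multiply by 6: 2·(2E) − 3·(2E) + 6·(30 + x) = 12, i.e. 180 + 6x − (180 + 4x) = 12.
Collecting terms: 2x = 12, so x = 6.
Then 2E = 180 + 4·6 = 204, so E = 102, V = 2E/3 = 68, F = 30 + 6 = 36.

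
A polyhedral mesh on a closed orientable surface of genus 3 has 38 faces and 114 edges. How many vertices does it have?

72

For a closed orientable surface of genus 3, χ = 2 − 2·3 = -4.
V = -4 + E − F = -4 + 114 − 38 = 72.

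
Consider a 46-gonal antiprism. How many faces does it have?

94

An antiprism on an n-gon has two n-gon caps and 2n triangles: V = 2·46 = 92, E = 4·46 = 184, F = 2·46 + 2 = 94.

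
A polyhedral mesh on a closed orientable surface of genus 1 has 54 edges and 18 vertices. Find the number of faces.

36

For a closed orientable surface of genus 1, χ = 2 − 2·1 = 0.
F = 0 − V + E = 0 − 18 + 54 = 36.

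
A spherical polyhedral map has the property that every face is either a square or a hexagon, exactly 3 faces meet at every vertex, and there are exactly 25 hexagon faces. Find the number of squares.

6

Let x be the number of squares; then F = 25 + x.
Edge–face incidences: 2E = 6·25 + 4·x = 150 + 4x.
Every vertex has degree 3, so 3V = 2E.
Euler: V − E + F = 2 ⇒ (2E)/3 − E + (25 + x) = 2.
Multiply by 6: 2·(2E) − 3·(2E) + 6·(25 + x) = 12, i.e. 150 + 6x − (150 + 4x) = 12.
Collecting terms: 2x = 12, so x = 6.
Then 2E = 150 + 4·6 = 174, so E = 87, V = 2E/3 = 58, F = 25 + 6 = 31.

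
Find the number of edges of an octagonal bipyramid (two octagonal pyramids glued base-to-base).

A bipyramid over an n-gon has 2n triangular faces and n + 2 vertices: V = 8 + 2 = 10, E = 3·8 = 24, F = 2·8 = 16.

24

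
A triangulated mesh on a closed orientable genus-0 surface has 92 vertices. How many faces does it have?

180

χ = 2 − 2·0 = 2, and every face is a triangle so 3F = 2E.
V − E + F = 2 with E = 3F/2 gives 92 − (3/2 − 1)·F = 2, so F = 180 and E = 270.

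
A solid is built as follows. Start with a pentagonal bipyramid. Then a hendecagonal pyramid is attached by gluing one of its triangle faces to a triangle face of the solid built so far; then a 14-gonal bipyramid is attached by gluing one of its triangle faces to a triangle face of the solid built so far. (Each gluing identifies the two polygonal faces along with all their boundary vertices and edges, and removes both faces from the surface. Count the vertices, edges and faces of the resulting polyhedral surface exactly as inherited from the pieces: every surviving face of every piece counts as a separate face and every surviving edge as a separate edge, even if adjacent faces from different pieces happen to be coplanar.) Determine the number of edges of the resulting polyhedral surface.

73

A pentagonal bipyramid: V=7, E=15, F=10.
Attach a hendecagonal pyramid (V=12, E=22, F=12) along a 3-gon: merge 3 vertices and 3 edges, delete both glued faces → V=16, E=34, F=20.
Attach a 14-gonal bipyramid (V=16, E=42, F=28) along a 3-gon: merge 3 vertices and 3 edges, delete both glued faces → V=29, E=73, F=46.
Check: V − E + F = 29 − 73 + 46 = 2.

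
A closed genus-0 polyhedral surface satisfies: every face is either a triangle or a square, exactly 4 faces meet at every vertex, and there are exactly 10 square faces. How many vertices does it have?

Let x be the number of triangles; then F = 10 + x.
Edge–face incidences: 2E = 4·10 + 3·x = 40 + 3x.
Every vertex has degree 4, so 4V = 2E.
Euler: V − E + F = 2 ⇒ (2E)/4 − E + (10 + x) = 2.
Multiply by 8: 2·(2E) − 4·(2E) + 8·(10 + x) = 16, i.e. 80 + 8x − 2·(40 + 3x) = 16.
Collecting terms: 2x = 16, so x = 8.
Then 2E = 40 + 3·8 = 64, so E = 32, V = 2E/4 = 16, F = 10 + 8 = 18.

16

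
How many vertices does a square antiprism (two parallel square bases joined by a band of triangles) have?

8

An antiprism on an n-gon has two n-gon caps and 2n triangles: V = 2·4 = 8, E = 4·4 = 16, F = 2·4 + 2 = 10.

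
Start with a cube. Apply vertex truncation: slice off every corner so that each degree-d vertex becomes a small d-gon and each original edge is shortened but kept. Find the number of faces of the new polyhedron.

The base solid has V = 8, E = 12, F = 6.
Truncation replaces each original edge-end by a new vertex, so V′ = 2E = 24.
Each original edge survives, and each old vertex of degree d contributes d new edges; summing degrees gives Σd = 2E, so E′ = E + 2E = 3E = 36.
Each original face survives and each original vertex becomes one new face: F′ = F + V = 14.

14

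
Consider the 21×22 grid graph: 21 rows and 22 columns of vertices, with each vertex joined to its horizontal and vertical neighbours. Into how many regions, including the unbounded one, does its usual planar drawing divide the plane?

The grid has V = 21·22 = 462 vertices and E = 21·21 + 22·20 = 881 edges.
F = 2 − V + E = 2 − 462 + 881 = 421.

421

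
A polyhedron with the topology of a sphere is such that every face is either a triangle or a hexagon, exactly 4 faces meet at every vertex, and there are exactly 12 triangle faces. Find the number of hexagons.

Let x be the number of hexagons; then F = 12 + x.
Edge–face incidences: 2E = 3·12 + 6·x = 36 + 6x.
Every vertex has degree 4, so 4V = 2E.
Euler: V − E + F = 2 ⇒ (2E)/4 − E + (12 + x) = 2.
Multiply by 8: 2·(2E) − 4·(2E) + 8·(12 + x) = 16, i.e. 96 + 8x − 2·(36 + 6x) = 16.
Collecting terms: −4x + 24 = 16, so −4x = −8, so x = 2.
Then 2E = 36 + 6·2 = 48, so E = 24, V = 2E/4 = 12, F = 12 + 2 = 14.

2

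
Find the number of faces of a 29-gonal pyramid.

30

A pyramid on an n-gon base has one n-gon and n triangles: V = 29 + 1 = 30, E = 2·29 = 58, F = 29 + 1 = 30.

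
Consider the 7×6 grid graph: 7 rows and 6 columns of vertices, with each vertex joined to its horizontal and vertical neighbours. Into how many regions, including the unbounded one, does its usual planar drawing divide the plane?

31

The grid has V = 7·6 = 42 vertices and E = 7·5 + 6·6 = 71 edges.
F = 2 − V + E = 2 − 42 + 71 = 31.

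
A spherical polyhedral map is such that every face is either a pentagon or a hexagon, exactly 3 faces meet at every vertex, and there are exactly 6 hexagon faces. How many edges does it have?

Let x be the number of pentagons; then F = 6 + x.
Edge–face incidences: 2E = 6·6 + 5·x = 36 + 5x.
Every vertex has degree 3, so 3V = 2E.
Euler: V − E + F = 2 ⇒ (2E)/3 − E + (6 + x) = 2.
Multiply by 6: 2·(2E) − 3·(2E) + 6·(6 + x) = 12, i.e. 36 + 6x − (36 + 5x) = 12.
Collecting terms: x = 12.
Then 2E = 36 + 5·12 = 96, so E = 48, V = 2E/3 = 32, F = 6 + 12 = 18.

48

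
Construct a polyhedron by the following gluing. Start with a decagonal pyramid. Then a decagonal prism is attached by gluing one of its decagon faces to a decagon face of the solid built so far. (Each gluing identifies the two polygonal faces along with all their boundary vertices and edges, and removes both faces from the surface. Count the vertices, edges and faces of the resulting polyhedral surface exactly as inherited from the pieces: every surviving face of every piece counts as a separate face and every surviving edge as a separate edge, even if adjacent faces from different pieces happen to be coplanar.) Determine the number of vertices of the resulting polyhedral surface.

A decagonal pyramid: V=11, E=20, F=11.
Attach a decagonal prism (V=20, E=30, F=12) along a 10-gon: merge 10 vertices and 10 edges, delete both glued faces → V=21, E=40, F=21.
Check: V − E + F = 21 − 40 + 21 = 2.

21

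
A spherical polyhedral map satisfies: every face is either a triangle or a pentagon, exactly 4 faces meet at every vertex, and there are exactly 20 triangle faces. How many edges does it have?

60

Let x be the number of pentagons; then F = 20 + x.
Edge–face incidences: 2E = 3·20 + 5·x = 60 + 5x.
Every vertex has degree 4, so 4V = 2E.
Euler: V − E + F = 2 ⇒ (2E)/4 − E + (20 + x) = 2.
Multiply by 8: 2·(2E) − 4·(2E) + 8·(20 + x) = 16, i.e. 160 + 8x − 2·(60 + 5x) = 16.
Collecting terms: −2x + 40 = 16, so −2x = −24, so x = 12.
Then 2E = 60 + 5·12 = 120, so E = 60, V = 2E/4 = 30, F = 20 + 12 = 32.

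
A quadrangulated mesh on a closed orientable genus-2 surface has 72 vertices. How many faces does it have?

74

χ = 2 − 2·2 = -2, and every face is a square so 4F = 2E.
V − E + F = -2 with E = 4F/2 gives 72 − (4/2 − 1)·F = -2, so F = 74 and E = 148.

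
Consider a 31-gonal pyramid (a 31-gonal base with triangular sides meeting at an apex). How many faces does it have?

32

A pyramid on an n-gon base has one n-gon and n triangles: V = 31 + 1 = 32, E = 2·31 = 62, F = 31 + 1 = 32.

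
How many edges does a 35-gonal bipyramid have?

A bipyramid over an n-gon has 2n triangular faces and n + 2 vertices: V = 35 + 2 = 37, E = 3·35 = 105, F = 2·35 = 70.

105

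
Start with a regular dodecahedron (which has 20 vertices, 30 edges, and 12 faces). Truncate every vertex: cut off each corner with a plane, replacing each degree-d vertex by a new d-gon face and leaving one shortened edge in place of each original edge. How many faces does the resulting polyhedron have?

Truncation replaces each original edge-end by a new vertex, so V′ = 2E = 60.
Each original edge survives, and each old vertex of degree d contributes d new edges; summing degrees gives Σd = 2E, so E′ = E + 2E = 3E = 90.
Each original face survives and each original vertex becomes one new face: F′ = F + V = 32.

32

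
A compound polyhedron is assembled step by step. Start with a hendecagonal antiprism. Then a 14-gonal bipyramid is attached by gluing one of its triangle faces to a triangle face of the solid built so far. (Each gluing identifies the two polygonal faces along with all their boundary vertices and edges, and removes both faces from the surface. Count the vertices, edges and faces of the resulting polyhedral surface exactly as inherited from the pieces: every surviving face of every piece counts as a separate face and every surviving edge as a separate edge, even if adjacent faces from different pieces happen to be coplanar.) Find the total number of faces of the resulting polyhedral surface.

A hendecagonal antiprism: V=22, E=44, F=24.
Attach a 14-gonal bipyramid (V=16, E=42, F=28) along a 3-gon: merge 3 vertices and 3 edges, delete both glued faces → V=35, E=83, F=50.
Check: V − E + F = 35 − 83 + 50 = 2.

50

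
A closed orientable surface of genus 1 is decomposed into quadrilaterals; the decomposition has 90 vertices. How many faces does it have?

χ = 2 − 2·1 = 0, and every face is a square so 4F = 2E.
V − E + F = 0 with E = 4F/2 gives 90 − (4/2 − 1)·F = 0, so F = 90 and E = 180.

90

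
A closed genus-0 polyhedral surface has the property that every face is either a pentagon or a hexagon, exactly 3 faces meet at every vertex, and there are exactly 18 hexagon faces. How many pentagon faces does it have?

12

Let x be the number of pentagons; then F = 18 + x.
Edge–face incidences: 2E = 6·18 + 5·x = 108 + 5x.
Every vertex has degree 3, so 3V = 2E.
Euler: V − E + F = 2 ⇒ (2E)/3 − E + (18 + x) = 2.
Multiply by 6: 2·(2E) − 3·(2E) + 6·(18 + x) = 12, i.e. 108 + 6x − (108 + 5x) = 12.
Collecting terms: x = 12.
Then 2E = 108 + 5·12 = 168, so E = 84, V = 2E/3 = 56, F = 18 + 12 = 30.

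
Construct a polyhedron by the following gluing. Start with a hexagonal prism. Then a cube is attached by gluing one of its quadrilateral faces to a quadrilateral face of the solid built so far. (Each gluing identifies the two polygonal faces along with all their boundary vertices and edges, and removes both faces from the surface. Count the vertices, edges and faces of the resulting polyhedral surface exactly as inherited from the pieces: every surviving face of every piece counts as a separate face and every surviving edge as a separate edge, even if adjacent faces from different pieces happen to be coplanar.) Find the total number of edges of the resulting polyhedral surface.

A hexagonal prism: V=12, E=18, F=8.
Attach a cube (V=8, E=12, F=6) along a 4-gon: merge 4 vertices and 4 edges, delete both glued faces → V=16, E=26, F=12.
Check: V − E + F = 16 − 26 + 12 = 2.

26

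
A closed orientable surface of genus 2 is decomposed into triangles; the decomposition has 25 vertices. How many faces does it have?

54

χ = 2 − 2·2 = -2, and every face is a triangle so 3F = 2E.
V − E + F = -2 with E = 3F/2 gives 25 − (3/2 − 1)·F = -2, so F = 54 and E = 81.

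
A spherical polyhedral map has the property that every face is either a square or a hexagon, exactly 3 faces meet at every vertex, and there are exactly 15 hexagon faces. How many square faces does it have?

Let x be the number of squares; then F = 15 + x.
Edge–face incidences: 2E = 6·15 + 4·x = 90 + 4x.
Every vertex has degree 3, so 3V = 2E.
Euler: V − E + F = 2 ⇒ (2E)/3 − E + (15 + x) = 2.
Multiply by 6: 2·(2E) − 3·(2E) + 6·(15 + x) = 12, i.e. 90 + 6x − (90 + 4x) = 12.
Collecting terms: 2x = 12, so x = 6.
Then 2E = 90 + 4·6 = 114, so E = 57, V = 2E/3 = 38, F = 15 + 6 = 21.

6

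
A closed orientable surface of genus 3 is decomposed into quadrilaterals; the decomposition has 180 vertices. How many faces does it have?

184

χ = 2 − 2·3 = -4, and every face is a square so 4F = 2E.
V − E + F = -4 with E = 4F/2 gives 180 − (4/2 − 1)·F = -4, so F = 184 and E = 368.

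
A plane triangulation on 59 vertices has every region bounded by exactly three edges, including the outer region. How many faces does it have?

114

In a plane triangulation 3F = 2E and V − E + F = 2, so F = 2V − 4 = 2·59 − 4 = 114.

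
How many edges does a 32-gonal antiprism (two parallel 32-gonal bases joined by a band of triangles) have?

128

An antiprism on an n-gon has two n-gon caps and 2n triangles: V = 2·32 = 64, E = 4·32 = 128, F = 2·32 + 2 = 66.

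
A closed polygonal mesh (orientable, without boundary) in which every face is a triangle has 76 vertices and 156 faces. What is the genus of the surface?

Every face is a triangle, so 2E = 3·156 = 468, giving E = 234.
χ = V − E + F = 76 − 234 + 156 = -2.
For a closed orientable surface χ = 2 − 2g, so g = (2 − (-2))/2 = 2.

2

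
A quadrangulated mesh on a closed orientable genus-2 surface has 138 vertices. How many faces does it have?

χ = 2 − 2·2 = -2, and every face is a square so 4F = 2E.
V − E + F = -2 with E = 4F/2 gives 138 − (4/2 − 1)·F = -2, so F = 140 and E = 280.

140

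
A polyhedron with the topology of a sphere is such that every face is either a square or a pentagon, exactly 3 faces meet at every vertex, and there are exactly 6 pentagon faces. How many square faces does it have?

Let x be the number of squares; then F = 6 + x.
Edge–face incidences: 2E = 5·6 + 4·x = 30 + 4x.
Every vertex has degree 3, so 3V = 2E.
Euler: V − E + F = 2 ⇒ (2E)/3 − E + (6 + x) = 2.
Multiply by 6: 2·(2E) − 3·(2E) + 6·(6 + x) = 12, i.e. 36 + 6x − (30 + 4x) = 12.
Collecting terms: 2x + 6 = 12, so 2x = 6, so x = 3.
Then 2E = 30 + 4·3 = 42, so E = 21, V = 2E/3 = 14, F = 6 + 3 = 9.

3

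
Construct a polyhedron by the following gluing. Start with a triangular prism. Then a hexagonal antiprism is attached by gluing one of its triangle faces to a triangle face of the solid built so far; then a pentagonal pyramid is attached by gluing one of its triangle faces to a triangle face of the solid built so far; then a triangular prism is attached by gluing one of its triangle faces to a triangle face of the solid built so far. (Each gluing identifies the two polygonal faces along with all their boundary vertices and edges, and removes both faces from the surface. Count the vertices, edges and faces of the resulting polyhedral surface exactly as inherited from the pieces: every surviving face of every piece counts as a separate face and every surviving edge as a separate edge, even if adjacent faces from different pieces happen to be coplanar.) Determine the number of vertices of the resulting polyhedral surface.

21

A triangular prism: V=6, E=9, F=5.
Attach a hexagonal antiprism (V=12, E=24, F=14) along a 3-gon: merge 3 vertices and 3 edges, delete both glued faces → V=15, E=30, F=17.
Attach a pentagonal pyramid (V=6, E=10, F=6) along a 3-gon: merge 3 vertices and 3 edges, delete both glued faces → V=18, E=37, F=21.
Attach a triangular prism (V=6, E=9, F=5) along a 3-gon: merge 3 vertices and 3 edges, delete both glued faces → V=21, E=43, F=24.
Check: V − E + F = 21 − 43 + 24 = 2.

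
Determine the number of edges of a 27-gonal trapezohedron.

The n-trapezohedron (dual of the n-antiprism) has V = 2·27 + 2 = 56, E = 4·27 = 108, F = 2·27 = 54.

108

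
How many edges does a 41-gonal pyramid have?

A pyramid on an n-gon base has one n-gon and n triangles: V = 41 + 1 = 42, E = 2·41 = 82, F = 41 + 1 = 42.

82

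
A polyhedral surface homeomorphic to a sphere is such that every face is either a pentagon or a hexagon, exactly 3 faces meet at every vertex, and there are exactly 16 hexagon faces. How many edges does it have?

78

Let x be the number of pentagons; then F = 16 + x.
Edge–face incidences: 2E = 6·16 + 5·x = 96 + 5x.
Every vertex has degree 3, so 3V = 2E.
Euler: V − E + F = 2 ⇒ (2E)/3 − E + (16 + x) = 2.
Multiply by 6: 2·(2E) − 3·(2E) + 6·(16 + x) = 12, i.e. 96 + 6x − (96 + 5x) = 12.
Collecting terms: x = 12.
Then 2E = 96 + 5·12 = 156, so E = 78, V = 2E/3 = 52, F = 16 + 12 = 28.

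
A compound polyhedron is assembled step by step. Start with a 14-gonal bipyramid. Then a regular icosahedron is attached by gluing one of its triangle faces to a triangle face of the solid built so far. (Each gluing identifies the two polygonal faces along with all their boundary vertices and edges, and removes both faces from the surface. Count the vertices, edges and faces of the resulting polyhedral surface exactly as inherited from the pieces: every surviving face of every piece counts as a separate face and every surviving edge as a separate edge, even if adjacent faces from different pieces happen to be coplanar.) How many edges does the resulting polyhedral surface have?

69

A 14-gonal bipyramid: V=16, E=42, F=28.
Attach a regular icosahedron (V=12, E=30, F=20) along a 3-gon: merge 3 vertices and 3 edges, delete both glued faces → V=25, E=69, F=46.
Check: V − E + F = 25 − 69 + 46 = 2.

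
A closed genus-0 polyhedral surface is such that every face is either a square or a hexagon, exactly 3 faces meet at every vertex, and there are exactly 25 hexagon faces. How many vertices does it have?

58

Let x be the number of squares; then F = 25 + x.
Edge–face incidences: 2E = 6·25 + 4·x = 150 + 4x.
Every vertex has degree 3, so 3V = 2E.
Euler: V − E + F = 2 ⇒ (2E)/3 − E + (25 + x) = 2.
Multiply by 6: 2·(2E) − 3·(2E) + 6·(25 + x) = 12, i.e. 150 + 6x − (150 + 4x) = 12.
Collecting terms: 2x = 12, so x = 6.
Then 2E = 150 + 4·6 = 174, so E = 87, V = 2E/3 = 58, F = 25 + 6 = 31.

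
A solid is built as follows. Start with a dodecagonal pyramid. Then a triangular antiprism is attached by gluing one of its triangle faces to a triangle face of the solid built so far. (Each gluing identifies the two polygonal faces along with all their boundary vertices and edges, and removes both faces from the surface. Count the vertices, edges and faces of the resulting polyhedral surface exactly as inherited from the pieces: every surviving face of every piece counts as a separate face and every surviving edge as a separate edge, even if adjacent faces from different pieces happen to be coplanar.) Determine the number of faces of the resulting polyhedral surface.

19

A dodecagonal pyramid: V=13, E=24, F=13.
Attach a triangular antiprism (V=6, E=12, F=8) along a 3-gon: merge 3 vertices and 3 edges, delete both glued faces → V=16, E=33, F=19.
Check: V − E + F = 16 − 33 + 19 = 2.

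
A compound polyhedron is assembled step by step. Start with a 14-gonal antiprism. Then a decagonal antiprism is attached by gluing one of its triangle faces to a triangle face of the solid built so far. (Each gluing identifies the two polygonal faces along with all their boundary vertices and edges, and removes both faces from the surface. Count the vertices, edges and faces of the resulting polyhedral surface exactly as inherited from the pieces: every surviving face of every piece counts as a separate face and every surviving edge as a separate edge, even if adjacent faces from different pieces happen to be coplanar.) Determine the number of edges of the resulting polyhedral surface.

A 14-gonal antiprism: V=28, E=56, F=30.
Attach a decagonal antiprism (V=20, E=40, F=22) along a 3-gon: merge 3 vertices and 3 edges, delete both glued faces → V=45, E=93, F=50.
Check: V − E + F = 45 − 93 + 50 = 2.

93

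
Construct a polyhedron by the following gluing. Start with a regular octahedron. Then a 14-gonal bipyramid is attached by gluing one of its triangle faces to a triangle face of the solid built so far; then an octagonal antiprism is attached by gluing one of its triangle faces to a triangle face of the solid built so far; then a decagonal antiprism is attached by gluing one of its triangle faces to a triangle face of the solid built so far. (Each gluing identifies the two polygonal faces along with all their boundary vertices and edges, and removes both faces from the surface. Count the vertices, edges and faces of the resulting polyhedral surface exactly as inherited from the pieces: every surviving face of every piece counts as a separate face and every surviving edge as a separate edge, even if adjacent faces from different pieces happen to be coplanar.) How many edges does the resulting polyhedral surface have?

A regular octahedron: V=6, E=12, F=8.
Attach a 14-gonal bipyramid (V=16, E=42, F=28) along a 3-gon: merge 3 vertices and 3 edges, delete both glued faces → V=19, E=51, F=34.
Attach an octagonal antiprism (V=16, E=32, F=18) along a 3-gon: merge 3 vertices and 3 edges, delete both glued faces → V=32, E=80, F=50.
Attach a decagonal antiprism (V=20, E=40, F=22) along a 3-gon: merge 3 vertices and 3 edges, delete both glued faces → V=49, E=117, F=70.
Check: V − E + F = 49 − 117 + 70 = 2.

117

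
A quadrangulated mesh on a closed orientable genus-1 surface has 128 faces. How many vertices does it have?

128

χ = 2 − 2·1 = 0, and every face is a square so 4F = 2E.
E = 4·128/2 = 256. Then V = 0 + E − F = 0 + 256 − 128 = 128.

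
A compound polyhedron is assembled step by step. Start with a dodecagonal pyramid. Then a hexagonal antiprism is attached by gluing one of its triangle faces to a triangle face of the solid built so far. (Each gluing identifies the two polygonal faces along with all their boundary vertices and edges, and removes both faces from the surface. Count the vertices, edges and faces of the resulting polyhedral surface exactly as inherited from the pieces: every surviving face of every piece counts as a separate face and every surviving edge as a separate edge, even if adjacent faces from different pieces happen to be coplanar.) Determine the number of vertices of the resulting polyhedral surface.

22

A dodecagonal pyramid: V=13, E=24, F=13.
Attach a hexagonal antiprism (V=12, E=24, F=14) along a 3-gon: merge 3 vertices and 3 edges, delete both glued faces → V=22, E=45, F=25.
Check: V − E + F = 22 − 45 + 25 = 2.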